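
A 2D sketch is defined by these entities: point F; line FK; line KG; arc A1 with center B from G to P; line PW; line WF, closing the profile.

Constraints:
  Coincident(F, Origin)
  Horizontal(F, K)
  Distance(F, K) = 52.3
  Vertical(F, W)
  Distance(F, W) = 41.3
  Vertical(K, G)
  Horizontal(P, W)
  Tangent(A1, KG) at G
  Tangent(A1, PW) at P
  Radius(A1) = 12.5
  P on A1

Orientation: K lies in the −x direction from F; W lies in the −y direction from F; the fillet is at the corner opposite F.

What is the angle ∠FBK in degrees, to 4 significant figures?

77.57°

F is at the origin; FK is horizontal with |FK| = 52.3 and K on the −x side, so K = (-52.30, 0.000). FW is vertical with |FW| = 41.3 and W on the −y side, so W = (0.000, -41.30). The virtual corner opposite F is at (-52.30, -41.30). Since A1 is tangent to KG there, BG ⟂ KG and A1 meets PW tangentially, so BP is at right angles to PW, with radius 12.5, so the center B sits 12.5 in from both sides at B = (-39.80, -28.80). Then cos ∠FBK = BF·BK / (|BF||BK|), giving 77.57°.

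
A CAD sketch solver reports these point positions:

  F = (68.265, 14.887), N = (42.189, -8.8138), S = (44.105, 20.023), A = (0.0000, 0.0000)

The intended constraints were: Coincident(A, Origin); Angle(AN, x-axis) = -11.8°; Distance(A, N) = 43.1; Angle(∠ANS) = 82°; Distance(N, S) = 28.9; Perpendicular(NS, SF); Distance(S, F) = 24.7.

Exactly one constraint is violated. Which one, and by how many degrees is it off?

Perpendicular(NS, SF) — off by 8.20°.

A = (0.00, 0.00) ✓; AN at -11.80° ✓; |AN| = 43.10 ✓; ∠ANS = 82.00° ✓; |NS| = 28.90 ✓; ∠(NS, SF) = 98.20° ✗; |SF| = 24.70 ✓.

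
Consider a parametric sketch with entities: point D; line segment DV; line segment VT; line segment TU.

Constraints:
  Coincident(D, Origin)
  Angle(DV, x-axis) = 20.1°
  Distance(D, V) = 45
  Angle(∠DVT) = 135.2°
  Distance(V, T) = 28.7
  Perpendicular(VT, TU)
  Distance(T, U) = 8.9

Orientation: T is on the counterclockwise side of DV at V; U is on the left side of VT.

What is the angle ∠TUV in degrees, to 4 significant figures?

72.77°

D is at the origin; DV runs at 20.1° with length 45.0, so V = 45.0·(cos 20.1°, sin 20.1°) = (42.26, 15.46). ∠DVT = 135.2°, so VT runs at 20.1° + (180° − 135.2°) = 64.90° from the x-axis; with |VT| = 28.7, T = V + 28.7·(cos 64.90°, sin 64.90°) = (54.43, 41.45). The perpendicularity gives TU at right angles to VT; with |TU| = 8.9 on the left of VT, U = T + 8.9·(-0.9056, 0.4242) = (46.37, 45.23). Then cos ∠TUV = UT·UV / (|UT||UV|), giving 72.77°.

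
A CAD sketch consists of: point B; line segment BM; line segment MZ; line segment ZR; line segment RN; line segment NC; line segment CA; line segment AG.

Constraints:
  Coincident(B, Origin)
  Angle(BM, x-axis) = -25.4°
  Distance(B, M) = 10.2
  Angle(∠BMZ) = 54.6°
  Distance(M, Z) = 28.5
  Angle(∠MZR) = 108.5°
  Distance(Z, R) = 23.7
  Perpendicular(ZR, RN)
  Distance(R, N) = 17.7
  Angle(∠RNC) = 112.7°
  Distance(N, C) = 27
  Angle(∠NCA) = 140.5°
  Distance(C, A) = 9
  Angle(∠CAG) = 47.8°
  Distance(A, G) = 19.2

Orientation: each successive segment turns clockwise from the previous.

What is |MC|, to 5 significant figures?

7.9104

B is at the origin; BM runs at -25.4° with length 10.2, so M = (9.2140, -4.3751). ∠BMZ = 54.6° gives MZ at -150.80° from the x-axis; with |MZ| = 28.5, Z = (-15.664, -18.279). ∠MZR = 108.5° gives ZR at 137.70° from the x-axis; with |ZR| = 23.7, R = (-33.194, -2.3287). ZR ⟂ RN, so RN runs at 47.700°; with |RN| = 17.7, N = (-21.281, 10.763). ∠RNC = 112.7° gives NC at -19.600° from the x-axis; with |NC| = 27.0, C = (4.1544, 1.7055). Then |MC| = |C − M| = 7.9104.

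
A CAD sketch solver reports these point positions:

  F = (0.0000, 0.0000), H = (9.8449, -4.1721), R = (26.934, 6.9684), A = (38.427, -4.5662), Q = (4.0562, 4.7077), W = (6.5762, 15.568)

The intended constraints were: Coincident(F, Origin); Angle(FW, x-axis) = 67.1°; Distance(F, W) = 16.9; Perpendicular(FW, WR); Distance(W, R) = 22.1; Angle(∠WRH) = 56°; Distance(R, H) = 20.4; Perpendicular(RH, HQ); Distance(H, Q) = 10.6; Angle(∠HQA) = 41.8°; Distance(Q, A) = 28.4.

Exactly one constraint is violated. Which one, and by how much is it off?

Distance(Q, A) = 28.4 — off by 7.20.

F = (0.00, 0.00) ✓; FW at 67.10° ✓; |FW| = 16.90 ✓; ∠(FW, WR) = 90.00° ✓; |WR| = 22.10 ✓; ∠WRH = 56.00° ✓; |RH| = 20.40 ✓; ∠(RH, HQ) = 90.00° ✓; |HQ| = 10.60 ✓; ∠HQA = 41.80° ✓; |QA| = 35.60 ✗.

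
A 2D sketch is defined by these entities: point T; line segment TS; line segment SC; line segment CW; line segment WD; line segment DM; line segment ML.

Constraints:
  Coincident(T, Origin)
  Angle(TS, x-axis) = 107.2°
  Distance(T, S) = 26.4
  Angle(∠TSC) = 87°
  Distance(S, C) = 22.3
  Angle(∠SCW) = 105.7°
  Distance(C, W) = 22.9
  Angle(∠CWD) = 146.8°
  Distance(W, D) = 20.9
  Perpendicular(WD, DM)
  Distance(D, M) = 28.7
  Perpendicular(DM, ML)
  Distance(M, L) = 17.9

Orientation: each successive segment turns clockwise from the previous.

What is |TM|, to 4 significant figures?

9.569

T is at the origin; TS runs at 107.2° with length 26.4, so S = (-7.807, 25.22). ∠TSC = 87.0° gives SC at 14.20° from the x-axis; with |SC| = 22.3, C = (13.81, 30.69). ∠SCW = 105.7° gives CW at -60.10° from the x-axis; with |CW| = 22.9, W = (25.23, 10.84). ∠CWD = 146.8° gives WD at -93.30° from the x-axis; with |WD| = 20.9, D = (24.02, -10.03). The perpendicularity gives DM at right angles to WD, so DM runs at 176.7°; with |DM| = 28.7, M = (-4.628, -8.375). Then |TM| = |M − T| = 9.569.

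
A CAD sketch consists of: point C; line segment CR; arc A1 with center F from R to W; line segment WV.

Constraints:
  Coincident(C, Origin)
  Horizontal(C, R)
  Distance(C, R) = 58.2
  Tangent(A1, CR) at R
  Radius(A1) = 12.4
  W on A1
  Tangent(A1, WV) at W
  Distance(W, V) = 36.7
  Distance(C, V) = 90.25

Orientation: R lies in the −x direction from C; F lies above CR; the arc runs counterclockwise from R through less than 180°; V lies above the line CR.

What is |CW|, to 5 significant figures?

54.579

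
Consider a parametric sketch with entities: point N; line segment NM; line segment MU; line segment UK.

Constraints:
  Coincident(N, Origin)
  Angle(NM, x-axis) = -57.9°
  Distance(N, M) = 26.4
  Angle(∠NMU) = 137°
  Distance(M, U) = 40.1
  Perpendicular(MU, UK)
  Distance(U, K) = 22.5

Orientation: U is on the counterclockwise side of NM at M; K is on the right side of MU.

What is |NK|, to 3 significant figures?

71.9

N is at the origin; NM runs at -57.9° with length 26.4, so M = 26.4·(cos -57.9°, sin -57.9°) = (14.0, -22.4). ∠NMU = 137.0°, so MU runs at -57.9° + (180° − 137.0°) = -14.9° from the x-axis; with |MU| = 40.1, U = M + 40.1·(cos -14.9°, sin -14.9°) = (52.8, -32.7). MU is perpendicular to UK; with |UK| = 22.5 on the right of MU, K = U + 22.5·(-0.257, -0.966) = (47.0, -54.4). Then |NK| = |K − N| = 71.9.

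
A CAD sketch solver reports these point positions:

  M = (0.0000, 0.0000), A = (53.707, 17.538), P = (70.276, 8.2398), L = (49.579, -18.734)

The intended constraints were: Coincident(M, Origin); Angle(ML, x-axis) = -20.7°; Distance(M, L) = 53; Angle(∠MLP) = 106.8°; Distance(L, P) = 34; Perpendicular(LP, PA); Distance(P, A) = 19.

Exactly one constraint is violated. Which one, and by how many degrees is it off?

Perpendicular(LP, PA) — off by 8.20°.

M = (0.00, 0.00) ✓; ML at -20.70° ✓; |ML| = 53.00 ✓; ∠MLP = 106.8° ✓; |LP| = 34.00 ✓; ∠(LP, PA) = 98.20° ✗; |PA| = 19.00 ✓.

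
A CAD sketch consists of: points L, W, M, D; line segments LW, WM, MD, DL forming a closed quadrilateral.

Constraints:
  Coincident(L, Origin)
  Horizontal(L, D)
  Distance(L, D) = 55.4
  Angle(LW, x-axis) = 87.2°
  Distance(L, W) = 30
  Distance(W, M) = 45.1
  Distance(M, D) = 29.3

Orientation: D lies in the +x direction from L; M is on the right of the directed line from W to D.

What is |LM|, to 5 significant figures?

27.947

L is at the origin; L and D share the same y with |LD| = 55.4 and D in +x, so D = (55.4, 0). LW runs at 87.2° with |LW| = 30.0, so W = (1.4655, 29.964). M is determined by |WM| = 45.1 and |MD| = 29.3 together: it lies at the intersection of circle(W, 45.1) and circle(D, 29.3). With |WD| = 61.699, the foot of the radical line on WD is 40.376 from W and the perpendicular offset is √(45.1² − 40.376²) = 20.095. Taking the right-of-WD solution: M = (27.001, -7.2103).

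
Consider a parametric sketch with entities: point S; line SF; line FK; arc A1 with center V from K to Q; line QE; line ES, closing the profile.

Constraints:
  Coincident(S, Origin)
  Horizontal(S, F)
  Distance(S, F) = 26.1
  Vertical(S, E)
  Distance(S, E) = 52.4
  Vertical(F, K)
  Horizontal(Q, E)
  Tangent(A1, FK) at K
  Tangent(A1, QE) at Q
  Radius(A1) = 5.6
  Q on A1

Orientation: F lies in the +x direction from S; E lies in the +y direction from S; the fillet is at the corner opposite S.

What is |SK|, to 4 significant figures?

53.59

The virtual corner opposite S is at (26.10, 52.40). Tangency of A1 to FK means the radius VK is perpendicular to FK and tangency of A1 to QE means the radius VQ is perpendicular to QE, with radius 5.6, so the center V sits 5.6 in from both sides at V = (20.50, 46.80). That places the tangent points at K = (26.10, 46.80) on FK and Q = (20.50, 52.40) on QE. Then |SK| = |K − S| = 53.59.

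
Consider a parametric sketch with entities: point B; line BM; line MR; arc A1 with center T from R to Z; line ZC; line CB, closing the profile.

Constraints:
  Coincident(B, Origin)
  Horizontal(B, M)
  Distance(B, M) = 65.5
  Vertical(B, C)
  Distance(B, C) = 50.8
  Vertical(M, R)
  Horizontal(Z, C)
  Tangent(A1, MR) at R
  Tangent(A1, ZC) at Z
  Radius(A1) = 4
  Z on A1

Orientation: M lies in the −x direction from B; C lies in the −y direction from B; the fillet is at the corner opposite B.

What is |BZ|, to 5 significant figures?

79.768

B is at the origin; B and M share the same y with |BM| = 65.5 and M on the −x side, so M = (-65.500, 0.0000). BC is vertical with |BC| = 50.8 and C on the −y side, so C = (0.0000, -50.800). The virtual corner opposite B is at (-65.500, -50.800). Since A1 is tangent to MR there, TR ⟂ MR and the tangent condition forces TZ to be normal to ZC, with radius 4.0, so the center T sits 4.0 in from both sides at T = (-61.500, -46.800). That places the tangent points at R = (-65.500, -46.800) on MR and Z = (-61.500, -50.800) on ZC. Then |BZ| = |Z − B| = 79.768.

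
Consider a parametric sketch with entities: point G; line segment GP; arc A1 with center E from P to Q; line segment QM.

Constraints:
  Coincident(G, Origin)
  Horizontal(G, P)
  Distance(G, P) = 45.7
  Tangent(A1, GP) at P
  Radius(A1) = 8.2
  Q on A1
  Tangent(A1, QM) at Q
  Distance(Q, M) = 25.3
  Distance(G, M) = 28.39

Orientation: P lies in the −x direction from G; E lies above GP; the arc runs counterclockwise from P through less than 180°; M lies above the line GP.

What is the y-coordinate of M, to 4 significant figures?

18.77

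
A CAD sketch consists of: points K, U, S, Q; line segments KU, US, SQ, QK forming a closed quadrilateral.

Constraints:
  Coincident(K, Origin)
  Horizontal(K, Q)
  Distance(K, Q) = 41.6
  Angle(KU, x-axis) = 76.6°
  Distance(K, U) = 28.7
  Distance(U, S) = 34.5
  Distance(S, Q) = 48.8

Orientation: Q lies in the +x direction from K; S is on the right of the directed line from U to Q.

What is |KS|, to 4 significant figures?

7.987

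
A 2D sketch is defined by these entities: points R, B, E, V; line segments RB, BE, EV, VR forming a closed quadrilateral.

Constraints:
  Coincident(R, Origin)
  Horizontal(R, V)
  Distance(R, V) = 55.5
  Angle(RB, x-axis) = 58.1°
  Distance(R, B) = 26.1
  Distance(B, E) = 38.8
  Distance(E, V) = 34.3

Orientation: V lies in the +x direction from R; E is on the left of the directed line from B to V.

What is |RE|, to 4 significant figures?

61.07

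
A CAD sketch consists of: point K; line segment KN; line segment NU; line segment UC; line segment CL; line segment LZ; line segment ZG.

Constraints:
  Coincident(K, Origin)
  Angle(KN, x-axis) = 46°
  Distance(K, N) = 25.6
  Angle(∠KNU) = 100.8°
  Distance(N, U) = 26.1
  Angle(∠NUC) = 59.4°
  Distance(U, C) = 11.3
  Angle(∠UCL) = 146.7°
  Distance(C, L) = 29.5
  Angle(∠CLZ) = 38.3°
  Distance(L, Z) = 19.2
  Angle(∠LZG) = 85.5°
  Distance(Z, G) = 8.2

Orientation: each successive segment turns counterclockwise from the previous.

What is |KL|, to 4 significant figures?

2.789

K is at the origin; KN runs at 46.0° with length 25.6, so N = (17.78, 18.42). ∠KNU = 100.8° gives NU at 125.2° from the x-axis; with |NU| = 26.1, U = (2.738, 39.74). ∠NUC = 59.4° gives UC at -114.2° from the x-axis; with |UC| = 11.3, C = (-1.894, 29.44). ∠UCL = 146.7° gives CL at -80.90° from the x-axis; with |CL| = 29.5, L = (2.772, 0.3069). Then |KL| = |L − K| = 2.789.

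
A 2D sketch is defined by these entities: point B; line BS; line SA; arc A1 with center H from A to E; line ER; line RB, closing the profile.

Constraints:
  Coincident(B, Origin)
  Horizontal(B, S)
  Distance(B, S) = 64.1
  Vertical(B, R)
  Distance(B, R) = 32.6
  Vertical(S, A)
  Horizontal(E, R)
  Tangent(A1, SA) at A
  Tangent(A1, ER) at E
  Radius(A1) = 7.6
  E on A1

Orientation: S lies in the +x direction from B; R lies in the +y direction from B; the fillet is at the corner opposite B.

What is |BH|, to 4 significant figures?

61.78

B and R share the same x with |BR| = 32.6 and R on the +y side, so R = (0.000, 32.60). The virtual corner opposite B is at (64.10, 32.60). A1 meets SA tangentially, so HA is at right angles to SA and since A1 is tangent to ER there, HE ⟂ ER, with radius 7.6, so the center H sits 7.6 in from both sides at H = (56.50, 25.00). Then |BH| = |H − B| = 61.78.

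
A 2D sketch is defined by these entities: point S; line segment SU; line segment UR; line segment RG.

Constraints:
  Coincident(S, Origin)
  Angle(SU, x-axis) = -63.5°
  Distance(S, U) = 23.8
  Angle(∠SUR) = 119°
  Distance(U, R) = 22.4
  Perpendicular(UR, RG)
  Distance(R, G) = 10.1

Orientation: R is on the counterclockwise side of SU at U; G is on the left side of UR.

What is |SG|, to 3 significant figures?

35.6

S is at the origin; SU runs at -63.5° with length 23.8, so U = 23.8·(cos -63.5°, sin -63.5°) = (10.6, -21.3). ∠SUR = 119.0°, so UR runs at -63.5° + (180° − 119.0°) = -2.50° from the x-axis; with |UR| = 22.4, R = U + 22.4·(cos -2.50°, sin -2.50°) = (33.0, -22.3). The perpendicularity gives RG at right angles to UR; with |RG| = 10.1 on the left of UR, G = R + 10.1·(0.0436, 0.999) = (33.4, -12.2). Then |SG| = |G − S| = 35.6.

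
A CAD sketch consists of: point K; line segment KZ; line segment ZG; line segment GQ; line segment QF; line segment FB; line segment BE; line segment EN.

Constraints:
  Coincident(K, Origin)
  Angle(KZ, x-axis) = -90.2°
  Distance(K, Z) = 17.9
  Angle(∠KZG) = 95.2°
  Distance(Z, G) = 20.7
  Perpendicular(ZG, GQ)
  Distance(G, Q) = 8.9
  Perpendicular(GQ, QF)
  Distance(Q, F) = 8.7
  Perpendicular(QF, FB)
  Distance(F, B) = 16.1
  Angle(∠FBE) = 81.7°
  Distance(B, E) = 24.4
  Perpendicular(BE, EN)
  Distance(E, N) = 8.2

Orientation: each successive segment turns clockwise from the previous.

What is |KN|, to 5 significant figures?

38.956

∠FBE = 81.7° gives BE at 176.70° from the x-axis; with |BE| = 24.4, E = (-35.749, -24.714). BE is perpendicular to EN, so EN runs at 86.700°; with |EN| = 8.2, N = (-35.277, -16.527). Then |KN| = |N − K| = 38.956.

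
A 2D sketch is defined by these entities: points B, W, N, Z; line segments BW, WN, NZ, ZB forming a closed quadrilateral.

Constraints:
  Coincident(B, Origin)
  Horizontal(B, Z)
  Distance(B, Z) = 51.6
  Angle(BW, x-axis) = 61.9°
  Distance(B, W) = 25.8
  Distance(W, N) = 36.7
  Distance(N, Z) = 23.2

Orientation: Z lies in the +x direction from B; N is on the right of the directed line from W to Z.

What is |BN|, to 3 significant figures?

31.6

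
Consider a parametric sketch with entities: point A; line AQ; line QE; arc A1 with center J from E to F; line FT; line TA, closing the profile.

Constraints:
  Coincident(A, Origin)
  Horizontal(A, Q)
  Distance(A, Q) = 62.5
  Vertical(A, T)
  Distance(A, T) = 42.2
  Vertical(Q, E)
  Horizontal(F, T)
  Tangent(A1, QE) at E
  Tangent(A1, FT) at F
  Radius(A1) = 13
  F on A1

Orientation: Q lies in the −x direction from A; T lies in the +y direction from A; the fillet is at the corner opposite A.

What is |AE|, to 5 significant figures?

68.985

A is at the origin; A and Q share the same y with |AQ| = 62.5 and Q on the −x side, so Q = (-62.500, 0.0000). AT is vertical with |AT| = 42.2 and T on the +y side, so T = (0.0000, 42.200). The virtual corner opposite A is at (-62.500, 42.200). Since A1 is tangent to QE there, JE ⟂ QE and tangency of A1 to FT means the radius JF is perpendicular to FT, with radius 13.0, so the center J sits 13.0 in from both sides at J = (-49.500, 29.200). That places the tangent points at E = (-62.500, 29.200) on QE and F = (-49.500, 42.200) on FT. Then |AE| = |E − A| = 68.985.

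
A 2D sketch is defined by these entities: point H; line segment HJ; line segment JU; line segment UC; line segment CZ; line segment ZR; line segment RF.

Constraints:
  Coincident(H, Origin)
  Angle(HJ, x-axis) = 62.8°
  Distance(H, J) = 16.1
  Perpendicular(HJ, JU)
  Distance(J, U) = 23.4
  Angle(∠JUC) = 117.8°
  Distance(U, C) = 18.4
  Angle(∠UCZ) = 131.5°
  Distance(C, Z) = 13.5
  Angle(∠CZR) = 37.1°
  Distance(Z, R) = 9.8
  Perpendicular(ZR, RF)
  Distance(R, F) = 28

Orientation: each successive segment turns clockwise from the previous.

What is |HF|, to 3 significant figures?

51.5

H is at the origin; HJ runs at 62.8° with length 16.1, so J = (7.36, 14.3). HJ ⟂ JU, so JU runs at -27.2°; with |JU| = 23.4, U = (28.2, 3.62). ∠JUC = 117.8° gives UC at -89.4° from the x-axis; with |UC| = 18.4, C = (28.4, -14.8). ∠UCZ = 131.5° gives CZ at -138° from the x-axis; with |CZ| = 13.5, Z = (18.3, -23.8). ∠CZR = 37.1° gives ZR at 79.2° from the x-axis; with |ZR| = 9.8, R = (20.2, -14.2). ZR is perpendicular to RF, so RF runs at -10.8°; with |RF| = 28.0, F = (47.7, -19.4). Then |HF| = |F − H| = 51.5.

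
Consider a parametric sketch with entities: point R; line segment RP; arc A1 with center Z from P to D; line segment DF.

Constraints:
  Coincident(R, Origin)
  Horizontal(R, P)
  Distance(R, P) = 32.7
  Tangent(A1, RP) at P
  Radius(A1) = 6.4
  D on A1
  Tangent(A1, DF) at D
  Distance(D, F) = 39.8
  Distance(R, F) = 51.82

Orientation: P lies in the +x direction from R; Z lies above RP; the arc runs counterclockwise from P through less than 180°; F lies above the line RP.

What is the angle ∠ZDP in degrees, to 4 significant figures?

34.36°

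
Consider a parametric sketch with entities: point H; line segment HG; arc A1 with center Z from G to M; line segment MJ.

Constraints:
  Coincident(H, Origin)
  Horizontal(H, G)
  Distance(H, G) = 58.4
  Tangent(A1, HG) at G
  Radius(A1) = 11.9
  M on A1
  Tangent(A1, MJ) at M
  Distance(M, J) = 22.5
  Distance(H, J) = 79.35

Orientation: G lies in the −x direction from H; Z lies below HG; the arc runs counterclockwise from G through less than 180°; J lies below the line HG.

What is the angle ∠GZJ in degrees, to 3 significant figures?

148°

Checks: |ZM| = 11.90 ✓; ∠(ZM, MJ) = 90.00° ✓; |MJ| = 22.50 ✓; |HJ| = 79.35 ✓.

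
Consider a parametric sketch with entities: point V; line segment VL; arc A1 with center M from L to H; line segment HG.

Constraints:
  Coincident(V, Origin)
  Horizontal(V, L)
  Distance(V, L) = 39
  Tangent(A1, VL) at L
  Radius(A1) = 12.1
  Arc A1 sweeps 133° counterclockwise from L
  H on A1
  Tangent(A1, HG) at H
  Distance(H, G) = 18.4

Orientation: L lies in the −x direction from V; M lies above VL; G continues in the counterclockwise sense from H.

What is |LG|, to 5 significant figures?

34.011

V is at the origin; VL is horizontal with |VL| = 39.0 and L on the −x side, so L = (-39.000, 0.0000). Tangency of A1 to VL means the radius ML is perpendicular to VL, so M = L + (0, 12.1) = (-39.000, 12.100). On A1, L sits at bearing -90° from M; a 133° counterclockwise sweep puts H at bearing 43°, so H = M + 12.1·(cos 43°, sin 43°) = (-30.151, 20.352). A1 meets HG tangentially, so MH is at right angles to HG, so HG runs along (−sin 43°, cos 43°); with |HG| = 18.4, G = (-42.699, 33.809). Then |LG| = |G − L| = 34.011.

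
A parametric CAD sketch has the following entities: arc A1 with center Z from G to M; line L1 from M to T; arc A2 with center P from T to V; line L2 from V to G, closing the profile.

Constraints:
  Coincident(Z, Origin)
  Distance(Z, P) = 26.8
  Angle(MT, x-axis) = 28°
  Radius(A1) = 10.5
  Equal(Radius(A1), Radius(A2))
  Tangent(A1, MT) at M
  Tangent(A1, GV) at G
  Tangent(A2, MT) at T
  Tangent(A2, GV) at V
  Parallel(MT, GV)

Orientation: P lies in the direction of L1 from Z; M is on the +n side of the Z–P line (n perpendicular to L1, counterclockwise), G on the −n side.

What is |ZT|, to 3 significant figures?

28.8

The slot axis is L1's direction at 28.0°, so u = (cos 28.0°, sin 28.0°) = (0.883, 0.469) and n = (−sin 28.0°, cos 28.0°) = (-0.469, 0.883). Z is at the origin and P lies 26.8 along u from Z, so P = 26.8·u = (23.7, 12.6). Tangency of A1 to both parallel lines with radius 10.5 puts M and G at Z ± 10.5·n: M = (-4.93, 9.27), G = (4.93, -9.27). Equal radii place T and V the same way about P: T = P + 10.5·n = (18.7, 21.9), V = P − 10.5·n = (28.6, 3.31). Then |ZT| = |T − Z| = 28.8.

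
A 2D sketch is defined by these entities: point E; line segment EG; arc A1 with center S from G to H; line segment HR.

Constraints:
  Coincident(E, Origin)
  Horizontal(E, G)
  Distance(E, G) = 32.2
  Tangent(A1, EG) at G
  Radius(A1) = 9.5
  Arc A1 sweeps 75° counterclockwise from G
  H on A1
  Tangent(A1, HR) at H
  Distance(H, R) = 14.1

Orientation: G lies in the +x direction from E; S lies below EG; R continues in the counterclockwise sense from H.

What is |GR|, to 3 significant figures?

24.3

E is at the origin; E and G share the same y with |EG| = 32.2 and G on the +x side, so G = (32.2, 0.00). Tangency of A1 to EG means the radius SG is perpendicular to EG, so S = G + (0, -9.5) = (32.2, -9.50). On A1, G sits at bearing 90° from S; a 75° counterclockwise sweep puts H at bearing 165°, so H = S + 9.5·(cos 165°, sin 165°) = (23.0, -7.04). A1 meets HR tangentially, so SH is at right angles to HR, so HR runs along (−sin 165°, cos 165°); with |HR| = 14.1, R = (19.4, -20.7). Then |GR| = |R − G| = 24.3.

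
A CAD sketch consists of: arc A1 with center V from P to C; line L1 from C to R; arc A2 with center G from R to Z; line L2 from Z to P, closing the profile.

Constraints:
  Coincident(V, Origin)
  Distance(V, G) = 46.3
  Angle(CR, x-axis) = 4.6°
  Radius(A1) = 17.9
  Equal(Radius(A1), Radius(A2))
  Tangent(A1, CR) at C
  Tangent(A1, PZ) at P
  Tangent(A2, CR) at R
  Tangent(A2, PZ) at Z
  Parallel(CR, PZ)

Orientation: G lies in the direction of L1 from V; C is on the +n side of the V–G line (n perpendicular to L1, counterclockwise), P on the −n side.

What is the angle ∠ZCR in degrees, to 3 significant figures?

37.7°

Tangency of A1 to both parallel lines with radius 17.9 puts C and P at V ± 17.9·n: C = (-1.44, 17.8), P = (1.44, -17.8). Equal radii place R and Z the same way about G: R = G + 17.9·n = (44.7, 21.6), Z = G − 17.9·n = (47.6, -14.1). Then cos ∠ZCR = CZ·CR / (|CZ||CR|), giving 37.7°.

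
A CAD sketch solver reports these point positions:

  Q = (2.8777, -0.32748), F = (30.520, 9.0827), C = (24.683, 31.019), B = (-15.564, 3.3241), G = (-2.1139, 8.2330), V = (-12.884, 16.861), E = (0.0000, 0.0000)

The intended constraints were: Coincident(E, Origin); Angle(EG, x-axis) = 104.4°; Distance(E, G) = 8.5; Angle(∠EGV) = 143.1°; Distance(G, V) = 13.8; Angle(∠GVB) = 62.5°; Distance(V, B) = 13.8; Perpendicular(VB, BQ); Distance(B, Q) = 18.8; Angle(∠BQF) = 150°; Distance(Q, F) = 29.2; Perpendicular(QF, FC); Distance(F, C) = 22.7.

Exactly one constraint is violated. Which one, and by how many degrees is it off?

Perpendicular(QF, FC) — off by 3.90°.

E = (0.00, 0.00) ✓; EG at 104.4° ✓; |EG| = 8.500 ✓; ∠EGV = 143.1° ✓; |GV| = 13.80 ✓; ∠GVB = 62.50° ✓; |VB| = 13.80 ✓; ∠(VB, BQ) = 90.00° ✓; |BQ| = 18.80 ✓; ∠BQF = 150.0° ✓; |QF| = 29.20 ✓; ∠(QF, FC) = 86.10° ✗; |FC| = 22.70 ✓.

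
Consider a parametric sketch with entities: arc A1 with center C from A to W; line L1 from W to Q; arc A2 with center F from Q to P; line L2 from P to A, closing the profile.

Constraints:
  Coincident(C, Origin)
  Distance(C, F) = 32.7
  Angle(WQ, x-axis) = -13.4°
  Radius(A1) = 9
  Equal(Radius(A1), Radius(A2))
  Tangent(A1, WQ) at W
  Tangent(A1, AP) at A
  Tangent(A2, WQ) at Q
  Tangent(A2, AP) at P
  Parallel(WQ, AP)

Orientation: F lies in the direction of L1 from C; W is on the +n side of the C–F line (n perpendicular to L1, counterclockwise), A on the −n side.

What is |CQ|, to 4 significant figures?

33.92

The slot axis is L1's direction at -13.4°, so u = (cos -13.4°, sin -13.4°) = (0.9728, -0.2317) and n = (−sin -13.4°, cos -13.4°) = (0.2317, 0.9728). C is at the origin and F lies 32.7 along u from C, so F = 32.7·u = (31.81, -7.578). Tangency of A1 to both parallel lines with radius 9.0 puts W and A at C ± 9.0·n: W = (2.086, 8.755), A = (-2.086, -8.755). Equal radii place Q and P the same way about F: Q = F + 9.0·n = (33.90, 1.177), P = F − 9.0·n = (29.72, -16.33). Then |CQ| = |Q − C| = 33.92.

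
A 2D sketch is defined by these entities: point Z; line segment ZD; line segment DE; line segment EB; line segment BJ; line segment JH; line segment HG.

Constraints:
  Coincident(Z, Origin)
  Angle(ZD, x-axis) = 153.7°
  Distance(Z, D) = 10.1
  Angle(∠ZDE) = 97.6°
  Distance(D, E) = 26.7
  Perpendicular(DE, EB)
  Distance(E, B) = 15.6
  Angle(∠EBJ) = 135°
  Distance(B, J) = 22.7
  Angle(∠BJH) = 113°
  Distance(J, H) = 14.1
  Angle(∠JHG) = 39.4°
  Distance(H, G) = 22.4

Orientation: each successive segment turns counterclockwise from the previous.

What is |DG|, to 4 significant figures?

27.31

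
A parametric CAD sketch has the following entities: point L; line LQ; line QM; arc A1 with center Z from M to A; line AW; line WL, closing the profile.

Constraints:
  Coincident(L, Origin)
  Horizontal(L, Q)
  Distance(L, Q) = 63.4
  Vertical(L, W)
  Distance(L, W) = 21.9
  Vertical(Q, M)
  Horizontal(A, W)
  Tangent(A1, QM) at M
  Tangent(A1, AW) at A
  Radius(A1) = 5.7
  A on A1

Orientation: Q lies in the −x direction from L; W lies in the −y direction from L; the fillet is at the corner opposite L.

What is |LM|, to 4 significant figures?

65.44

The virtual corner opposite L is at (-63.40, -21.90). Tangency of A1 to QM means the radius ZM is perpendicular to QM and since A1 is tangent to AW there, ZA ⟂ AW, with radius 5.7, so the center Z sits 5.7 in from both sides at Z = (-57.70, -16.20). That places the tangent points at M = (-63.40, -16.20) on QM and A = (-57.70, -21.90) on AW. Then |LM| = |M − L| = 65.44.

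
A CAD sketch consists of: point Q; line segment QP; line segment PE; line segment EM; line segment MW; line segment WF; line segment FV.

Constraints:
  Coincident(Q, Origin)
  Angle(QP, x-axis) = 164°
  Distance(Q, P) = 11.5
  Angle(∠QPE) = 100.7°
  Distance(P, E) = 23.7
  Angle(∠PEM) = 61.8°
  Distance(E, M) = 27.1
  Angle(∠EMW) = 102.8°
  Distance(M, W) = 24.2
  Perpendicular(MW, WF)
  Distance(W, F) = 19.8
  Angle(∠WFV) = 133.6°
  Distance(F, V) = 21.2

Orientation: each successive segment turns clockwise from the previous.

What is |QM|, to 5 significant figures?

18.113

Q is at the origin; QP runs at 164.0° with length 11.5, so P = (-11.055, 3.1698). ∠QPE = 100.7° gives PE at 84.700° from the x-axis; with |PE| = 23.7, E = (-8.8653, 26.769). ∠PEM = 61.8° gives EM at -33.500° from the x-axis; with |EM| = 27.1, M = (13.733, 11.811). Then |QM| = |M − Q| = 18.113.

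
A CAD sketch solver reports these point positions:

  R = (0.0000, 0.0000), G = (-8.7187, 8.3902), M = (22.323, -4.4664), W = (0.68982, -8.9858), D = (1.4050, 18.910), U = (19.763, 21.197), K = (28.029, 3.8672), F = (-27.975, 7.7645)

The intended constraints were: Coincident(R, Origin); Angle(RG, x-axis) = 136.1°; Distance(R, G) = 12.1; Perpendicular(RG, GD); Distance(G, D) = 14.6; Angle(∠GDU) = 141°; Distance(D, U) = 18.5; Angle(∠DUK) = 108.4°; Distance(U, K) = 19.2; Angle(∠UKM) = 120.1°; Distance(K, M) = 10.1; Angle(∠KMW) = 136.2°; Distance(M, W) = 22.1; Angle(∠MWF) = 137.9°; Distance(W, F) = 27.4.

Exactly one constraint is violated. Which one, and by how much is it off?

Distance(W, F) = 27.4 — off by 5.80.

R = (0.00, 0.00) ✓; RG at 136.1° ✓; |RG| = 12.10 ✓; ∠(RG, GD) = 90.00° ✓; |GD| = 14.60 ✓; ∠GDU = 141.0° ✓; |DU| = 18.50 ✓; ∠DUK = 108.4° ✓; |UK| = 19.20 ✓; ∠UKM = 120.1° ✓; |KM| = 10.10 ✓; ∠KMW = 136.2° ✓; |MW| = 22.10 ✓; ∠MWF = 137.9° ✓; |WF| = 33.20 ✗.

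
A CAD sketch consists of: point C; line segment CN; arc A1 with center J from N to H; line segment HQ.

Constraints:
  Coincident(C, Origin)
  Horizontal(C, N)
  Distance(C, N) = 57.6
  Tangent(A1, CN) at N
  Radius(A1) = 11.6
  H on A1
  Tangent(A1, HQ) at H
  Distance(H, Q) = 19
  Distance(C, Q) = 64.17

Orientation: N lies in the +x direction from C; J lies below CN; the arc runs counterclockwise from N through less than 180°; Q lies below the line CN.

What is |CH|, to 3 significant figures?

49.7

C is at the origin; C and N share the same y with |CN| = 57.6 and N on the +x side, so N = (57.6, 0.00). A1 meets CN tangentially, so JN is at right angles to CN, so J = N + (0, -11.6) = (57.6, -11.6). Since JH ⟂ HQ (tangency), |JQ| = √(11.6² + 19.0²) = 22.3 regardless of where H sits on A1. So Q lies on both circle(C, 64.17) and circle(J, 22.3); the below-CN intersection is Q = (54.6, -33.7). H is the foot of the tangent from Q: H = (47.0, -16.3).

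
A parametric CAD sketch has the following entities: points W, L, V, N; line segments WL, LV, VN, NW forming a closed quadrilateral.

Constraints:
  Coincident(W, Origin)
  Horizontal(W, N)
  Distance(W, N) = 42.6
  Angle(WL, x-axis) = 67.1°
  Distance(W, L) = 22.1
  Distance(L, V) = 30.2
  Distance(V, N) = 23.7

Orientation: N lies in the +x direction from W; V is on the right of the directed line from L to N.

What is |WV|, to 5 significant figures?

21.505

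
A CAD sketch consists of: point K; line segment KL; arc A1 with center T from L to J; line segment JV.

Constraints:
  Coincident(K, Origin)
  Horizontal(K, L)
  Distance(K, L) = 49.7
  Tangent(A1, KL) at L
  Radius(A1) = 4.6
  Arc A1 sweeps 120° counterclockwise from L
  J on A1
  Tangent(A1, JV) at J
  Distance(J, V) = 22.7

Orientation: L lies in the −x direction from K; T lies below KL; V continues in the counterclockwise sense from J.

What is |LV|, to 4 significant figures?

27.56

On A1, L sits at bearing 90° from T; a 120° counterclockwise sweep puts J at bearing 210°, so J = T + 4.6·(cos 210°, sin 210°) = (-53.68, -6.900). The tangent condition forces TJ to be normal to JV, so JV runs along (−sin 210°, cos 210°); with |JV| = 22.7, V = (-42.33, -26.56). Then |LV| = |V − L| = 27.56.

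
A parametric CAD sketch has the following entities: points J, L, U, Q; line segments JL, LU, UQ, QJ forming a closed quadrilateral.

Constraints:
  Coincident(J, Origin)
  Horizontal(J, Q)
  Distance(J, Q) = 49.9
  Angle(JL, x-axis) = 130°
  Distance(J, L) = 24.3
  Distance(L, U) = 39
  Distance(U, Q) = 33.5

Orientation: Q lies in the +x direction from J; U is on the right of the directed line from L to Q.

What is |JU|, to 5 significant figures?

16.918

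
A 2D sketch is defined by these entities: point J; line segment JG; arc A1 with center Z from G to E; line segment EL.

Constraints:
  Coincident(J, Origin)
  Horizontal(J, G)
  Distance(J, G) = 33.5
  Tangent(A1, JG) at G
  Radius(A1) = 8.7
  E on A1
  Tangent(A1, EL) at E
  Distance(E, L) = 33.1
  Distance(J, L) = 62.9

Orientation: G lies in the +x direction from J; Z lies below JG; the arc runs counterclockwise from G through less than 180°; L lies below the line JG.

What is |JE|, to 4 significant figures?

30.72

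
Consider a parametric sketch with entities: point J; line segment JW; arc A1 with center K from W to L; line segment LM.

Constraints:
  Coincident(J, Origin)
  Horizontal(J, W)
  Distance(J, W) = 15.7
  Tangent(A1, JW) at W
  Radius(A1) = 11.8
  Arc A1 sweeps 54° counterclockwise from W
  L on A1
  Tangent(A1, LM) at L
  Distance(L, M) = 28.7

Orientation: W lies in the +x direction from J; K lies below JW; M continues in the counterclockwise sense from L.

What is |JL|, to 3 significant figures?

7.84

J is at the origin; J and W share the same y with |JW| = 15.7 and W on the +x side, so W = (15.7, 0.00). The tangent condition forces KW to be normal to JW, so K = W + (0, -11.8) = (15.7, -11.8). On A1, W sits at bearing 90° from K; a 54° counterclockwise sweep puts L at bearing 144°, so L = K + 11.8·(cos 144°, sin 144°) = (6.15, -4.86). Then |JL| = |L − J| = 7.84.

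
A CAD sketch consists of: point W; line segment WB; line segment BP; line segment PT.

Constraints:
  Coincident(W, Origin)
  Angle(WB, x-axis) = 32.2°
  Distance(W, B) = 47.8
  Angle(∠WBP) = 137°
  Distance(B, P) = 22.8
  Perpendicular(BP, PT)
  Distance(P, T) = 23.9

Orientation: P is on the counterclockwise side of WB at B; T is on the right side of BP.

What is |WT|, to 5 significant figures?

80.798

W is at the origin; WB runs at 32.2° with length 47.8, so B = 47.8·(cos 32.2°, sin 32.2°) = (40.448, 25.471). ∠WBP = 137.0°, so BP runs at 32.2° + (180° − 137.0°) = 75.200° from the x-axis; with |BP| = 22.8, P = B + 22.8·(cos 75.200°, sin 75.200°) = (46.272, 47.515). BP ⟂ PT; with |PT| = 23.9 on the right of BP, T = P + 23.9·(0.96682, -0.25545) = (69.379, 41.410). Then |WT| = |T − W| = 80.798.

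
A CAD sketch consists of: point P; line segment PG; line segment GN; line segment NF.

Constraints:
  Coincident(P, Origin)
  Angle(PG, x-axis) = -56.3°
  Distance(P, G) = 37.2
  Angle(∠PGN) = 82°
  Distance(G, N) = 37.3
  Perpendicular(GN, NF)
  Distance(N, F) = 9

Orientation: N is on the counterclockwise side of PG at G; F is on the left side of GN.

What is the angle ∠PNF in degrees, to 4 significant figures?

41.09°

P is at the origin; PG runs at -56.3° with length 37.2, so G = 37.2·(cos -56.3°, sin -56.3°) = (20.64, -30.95). ∠PGN = 82.0°, so GN runs at -56.3° + (180° − 82.0°) = 41.70° from the x-axis; with |GN| = 37.3, N = G + 37.3·(cos 41.70°, sin 41.70°) = (48.49, -6.136). GN is perpendicular to NF; with |NF| = 9.0 on the left of GN, F = N + 9.0·(-0.6652, 0.7466) = (42.50, 0.5841). Then cos ∠PNF = NP·NF / (|NP||NF|), giving 41.09°.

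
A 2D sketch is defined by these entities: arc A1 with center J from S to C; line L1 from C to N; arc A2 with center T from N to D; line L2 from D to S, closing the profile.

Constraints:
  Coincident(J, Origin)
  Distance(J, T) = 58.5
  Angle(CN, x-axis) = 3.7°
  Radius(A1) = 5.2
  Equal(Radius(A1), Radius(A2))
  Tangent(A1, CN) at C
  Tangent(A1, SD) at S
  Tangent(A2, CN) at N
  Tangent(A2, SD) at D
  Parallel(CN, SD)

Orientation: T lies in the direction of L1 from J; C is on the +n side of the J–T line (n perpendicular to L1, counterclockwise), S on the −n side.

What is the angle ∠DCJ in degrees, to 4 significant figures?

79.92°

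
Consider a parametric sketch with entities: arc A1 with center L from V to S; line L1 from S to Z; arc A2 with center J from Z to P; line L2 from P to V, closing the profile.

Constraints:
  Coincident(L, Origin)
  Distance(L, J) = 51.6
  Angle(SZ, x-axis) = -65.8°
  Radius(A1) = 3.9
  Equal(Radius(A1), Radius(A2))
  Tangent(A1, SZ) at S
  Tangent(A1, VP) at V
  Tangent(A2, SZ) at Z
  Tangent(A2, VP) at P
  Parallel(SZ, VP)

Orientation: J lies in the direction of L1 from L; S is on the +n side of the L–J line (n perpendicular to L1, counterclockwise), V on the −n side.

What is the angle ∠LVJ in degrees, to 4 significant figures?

85.68°

The slot axis is L1's direction at -65.8°, so u = (cos -65.8°, sin -65.8°) = (0.4099, -0.9121) and n = (−sin -65.8°, cos -65.8°) = (0.9121, 0.4099). L is at the origin and J lies 51.6 along u from L, so J = 51.6·u = (21.15, -47.07). Tangency of A1 to both parallel lines with radius 3.9 puts S and V at L ± 3.9·n: S = (3.557, 1.599), V = (-3.557, -1.599). Then cos ∠LVJ = VL·VJ / (|VL||VJ|), giving 85.68°.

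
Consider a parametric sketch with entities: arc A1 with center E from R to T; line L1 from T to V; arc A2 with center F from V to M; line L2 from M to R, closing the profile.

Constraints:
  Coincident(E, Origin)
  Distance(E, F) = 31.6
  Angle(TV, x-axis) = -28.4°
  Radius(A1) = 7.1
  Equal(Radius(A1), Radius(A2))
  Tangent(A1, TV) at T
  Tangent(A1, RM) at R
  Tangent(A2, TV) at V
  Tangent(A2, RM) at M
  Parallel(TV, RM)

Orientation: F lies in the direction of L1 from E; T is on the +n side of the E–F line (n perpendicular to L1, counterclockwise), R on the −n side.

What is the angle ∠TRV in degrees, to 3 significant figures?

65.8°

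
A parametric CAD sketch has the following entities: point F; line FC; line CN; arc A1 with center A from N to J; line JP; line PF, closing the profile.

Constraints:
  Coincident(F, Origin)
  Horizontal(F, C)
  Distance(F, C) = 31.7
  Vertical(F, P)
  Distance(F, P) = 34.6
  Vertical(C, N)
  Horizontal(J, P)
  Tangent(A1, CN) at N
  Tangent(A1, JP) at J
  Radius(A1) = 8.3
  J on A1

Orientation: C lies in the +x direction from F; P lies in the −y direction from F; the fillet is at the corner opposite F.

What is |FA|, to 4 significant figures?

35.20

F is at the origin; FC is horizontal with |FC| = 31.7 and C on the +x side, so C = (31.70, 0.000). FP is vertical with |FP| = 34.6 and P on the −y side, so P = (0.000, -34.60). The virtual corner opposite F is at (31.70, -34.60). A1 meets CN tangentially, so AN is at right angles to CN and since A1 is tangent to JP there, AJ ⟂ JP, with radius 8.3, so the center A sits 8.3 in from both sides at A = (23.40, -26.30). Then |FA| = |A − F| = 35.20.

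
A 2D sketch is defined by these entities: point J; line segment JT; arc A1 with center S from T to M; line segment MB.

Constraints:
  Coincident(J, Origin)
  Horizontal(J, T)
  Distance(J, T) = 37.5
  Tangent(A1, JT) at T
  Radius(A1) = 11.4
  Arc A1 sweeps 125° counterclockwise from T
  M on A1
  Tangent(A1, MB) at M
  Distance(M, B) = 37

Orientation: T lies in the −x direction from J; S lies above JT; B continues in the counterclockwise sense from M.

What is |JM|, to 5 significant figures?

33.390

J is at the origin; J and T share the same y with |JT| = 37.5 and T on the −x side, so T = (-37.500, 0.0000). The tangent condition forces ST to be normal to JT, so S = T + (0, 11.4) = (-37.500, 11.400). On A1, T sits at bearing -90° from S; a 125° counterclockwise sweep puts M at bearing 35°, so M = S + 11.4·(cos 35°, sin 35°) = (-28.162, 17.939). Then |JM| = |M − J| = 33.390.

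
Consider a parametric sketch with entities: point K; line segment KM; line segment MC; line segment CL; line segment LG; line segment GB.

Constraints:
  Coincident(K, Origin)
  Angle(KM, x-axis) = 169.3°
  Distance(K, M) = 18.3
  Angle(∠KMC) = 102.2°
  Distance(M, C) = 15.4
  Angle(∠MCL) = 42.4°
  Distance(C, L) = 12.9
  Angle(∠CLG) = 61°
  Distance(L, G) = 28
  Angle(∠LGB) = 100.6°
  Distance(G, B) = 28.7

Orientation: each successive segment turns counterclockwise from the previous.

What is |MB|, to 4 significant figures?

39.60

K is at the origin; KM runs at 169.3° with length 18.3, so M = (-17.98, 3.398). ∠KMC = 102.2° gives MC at -112.9° from the x-axis; with |MC| = 15.4, C = (-23.97, -10.79). ∠MCL = 42.4° gives CL at 24.70° from the x-axis; with |CL| = 12.9, L = (-12.25, -5.398). ∠CLG = 61.0° gives LG at 143.7° from the x-axis; with |LG| = 28.0, G = (-34.82, 11.18). ∠LGB = 100.6° gives GB at -136.9° from the x-axis; with |GB| = 28.7, B = (-55.78, -8.432). Then |MB| = |B − M| = 39.60.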